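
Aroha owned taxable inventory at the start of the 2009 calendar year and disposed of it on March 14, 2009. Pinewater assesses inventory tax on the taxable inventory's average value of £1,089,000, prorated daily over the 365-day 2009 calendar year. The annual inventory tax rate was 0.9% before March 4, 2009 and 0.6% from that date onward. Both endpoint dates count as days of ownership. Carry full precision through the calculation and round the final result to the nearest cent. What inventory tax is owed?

January 1 – March 3, 2009: 62 days at 0.9% → £1,089,000 × 0.9% × 62/365 = £1,664.8274
March 4 – March 14, 2009: 11 days at 0.6% → £1,089,000 × 0.6% × 11/365 = £196.9151
Total = £1,861.7425

£1,861.74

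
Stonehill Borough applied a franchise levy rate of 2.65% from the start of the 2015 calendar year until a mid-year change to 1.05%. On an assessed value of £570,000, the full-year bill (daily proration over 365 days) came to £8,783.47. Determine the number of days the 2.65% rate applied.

112 days

Let d = days at the first rate; then 365 − d days at the second rate.
£570,000 × [2.65%·d + 1.05%·(365−d)] / 365 = £8,783.47
Solving gives d = 112, so the new rate took effect on 23 April 2015.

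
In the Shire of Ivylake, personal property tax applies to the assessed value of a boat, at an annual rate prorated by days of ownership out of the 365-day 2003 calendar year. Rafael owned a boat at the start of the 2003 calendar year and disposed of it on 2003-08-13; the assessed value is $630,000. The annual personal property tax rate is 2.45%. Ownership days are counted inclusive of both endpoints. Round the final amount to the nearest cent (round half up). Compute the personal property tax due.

Days held (2003-01-01 to 2003-08-13): 225 out of 365
Tax = $630,000 × 2.45% × 225/365 = $9,514.7260

$9,514.73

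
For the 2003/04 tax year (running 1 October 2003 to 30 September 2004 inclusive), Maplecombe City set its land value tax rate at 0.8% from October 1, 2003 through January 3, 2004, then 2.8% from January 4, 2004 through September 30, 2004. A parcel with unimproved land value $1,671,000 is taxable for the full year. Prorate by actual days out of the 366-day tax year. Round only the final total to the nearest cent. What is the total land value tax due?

$38,113.41

October 1, 2003 – January 3, 2004: 95 days at 0.8% → $1,671,000 × 0.8% × 95/366 = $3,469.8361
January 4 – September 30, 2004: 271 days at 2.8% → $1,671,000 × 2.8% × 271/366 = $34,643.5738
Total = $38,113.4098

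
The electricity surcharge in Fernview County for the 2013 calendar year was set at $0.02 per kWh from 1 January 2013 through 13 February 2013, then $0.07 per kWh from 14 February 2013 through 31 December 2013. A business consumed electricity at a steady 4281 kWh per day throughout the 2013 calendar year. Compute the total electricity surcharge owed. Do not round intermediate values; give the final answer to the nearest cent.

1 January – 13 February 2013: 44 days × 4281 kWh/day = 188,364 kWh at $0.02/kWh → $3,767.28
14 February – 31 December 2013: 321 days × 4281 kWh/day = 1,374,201 kWh at $0.07/kWh → $96,194.07

$99,961.35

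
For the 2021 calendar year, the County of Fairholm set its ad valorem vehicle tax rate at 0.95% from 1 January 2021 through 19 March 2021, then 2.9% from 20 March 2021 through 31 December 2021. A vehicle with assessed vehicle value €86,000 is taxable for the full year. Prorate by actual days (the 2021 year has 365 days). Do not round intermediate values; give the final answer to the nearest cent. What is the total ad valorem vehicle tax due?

€2,135.63

1 January – 19 March 2021: 78 days at 0.95% → €86,000 × 0.95% × 78/365 = €174.5918
20 March – 31 December 2021: 287 days at 2.9% → €86,000 × 2.9% × 287/365 = €1,961.0356
Total = €2,135.6274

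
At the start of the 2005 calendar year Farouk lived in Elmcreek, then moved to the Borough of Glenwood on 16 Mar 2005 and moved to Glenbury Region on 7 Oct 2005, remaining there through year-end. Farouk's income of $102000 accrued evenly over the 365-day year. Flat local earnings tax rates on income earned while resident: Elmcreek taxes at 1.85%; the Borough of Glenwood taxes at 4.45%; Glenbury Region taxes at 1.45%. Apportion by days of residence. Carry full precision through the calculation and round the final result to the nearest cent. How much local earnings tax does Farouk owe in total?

Elmcreek, 1 Jan – 15 Mar 2005: 74 days → $102000 × 1.85% × 74/365 = $382.5699
The Borough of Glenwood, 16 Mar – 6 Oct 2005: 205 days → $102000 × 4.45% × 205/365 = $2549.3014
Glenbury Region, 7 Oct – 31 Dec 2005: 86 days → $102000 × 1.45% × 86/365 = $348.4767
Total = $3280.3479

$3280.35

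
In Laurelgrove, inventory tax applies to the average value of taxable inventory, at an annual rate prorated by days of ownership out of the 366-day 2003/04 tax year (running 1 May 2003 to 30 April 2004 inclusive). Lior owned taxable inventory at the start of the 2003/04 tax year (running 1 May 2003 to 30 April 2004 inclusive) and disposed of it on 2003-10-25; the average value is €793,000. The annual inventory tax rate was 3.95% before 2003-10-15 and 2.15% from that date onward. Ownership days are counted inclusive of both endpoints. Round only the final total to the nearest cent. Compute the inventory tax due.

2003-05-01 to 2003-10-14: 167 days at 3.95% → €793,000 × 3.95% × 167/366 = €14,292.4167
2003-10-15 to 2003-10-25: 11 days at 2.15% → €793,000 × 2.15% × 11/366 = €512.4167
Total = €14,804.8333

€14,804.83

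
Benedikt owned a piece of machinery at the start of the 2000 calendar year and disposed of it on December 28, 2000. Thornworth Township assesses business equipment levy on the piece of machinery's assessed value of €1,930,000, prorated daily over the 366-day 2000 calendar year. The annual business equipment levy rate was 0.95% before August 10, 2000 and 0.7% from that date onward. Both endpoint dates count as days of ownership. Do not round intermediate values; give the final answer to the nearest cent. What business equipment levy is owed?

January 1 – August 9, 2000: 222 days at 0.95% → €1,930,000 × 0.95% × 222/366 = €11,121.2295
August 10 – December 28, 2000: 141 days at 0.7% → €1,930,000 × 0.7% × 141/366 = €5,204.6721
Total = €16,325.9016

€16,325.90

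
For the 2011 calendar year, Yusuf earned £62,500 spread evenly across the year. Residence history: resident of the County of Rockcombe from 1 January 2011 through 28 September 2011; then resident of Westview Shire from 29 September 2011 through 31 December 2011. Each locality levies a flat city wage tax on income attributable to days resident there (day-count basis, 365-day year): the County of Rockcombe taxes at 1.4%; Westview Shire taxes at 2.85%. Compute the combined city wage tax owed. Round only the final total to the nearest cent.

£1,108.39

The County of Rockcombe, 1 January – 28 September 2011: 271 days → £62,500 × 1.4% × 271/365 = £649.6575
Westview Shire, 29 September – 31 December 2011: 94 days → £62,500 × 2.85% × 94/365 = £458.7329
Total = £1,108.3904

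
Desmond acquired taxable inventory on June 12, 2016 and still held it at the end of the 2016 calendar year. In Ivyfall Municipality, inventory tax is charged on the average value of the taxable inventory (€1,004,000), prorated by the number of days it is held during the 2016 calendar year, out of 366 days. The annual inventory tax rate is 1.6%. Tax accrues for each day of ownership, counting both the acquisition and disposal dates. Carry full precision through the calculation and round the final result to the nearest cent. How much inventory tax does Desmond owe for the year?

€8,909.81

Days held (June 12 – December 31, 2016): 203 out of 366
Tax = €1,004,000 × 1.6% × 203/366 = €8,909.8142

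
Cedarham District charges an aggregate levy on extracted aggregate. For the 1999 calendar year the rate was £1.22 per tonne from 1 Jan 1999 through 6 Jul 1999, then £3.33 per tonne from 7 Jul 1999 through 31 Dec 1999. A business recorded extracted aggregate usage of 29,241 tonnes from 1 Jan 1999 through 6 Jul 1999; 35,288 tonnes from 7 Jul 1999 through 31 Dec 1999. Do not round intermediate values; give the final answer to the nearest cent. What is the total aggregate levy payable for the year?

£153,183.06

1 Jan – 6 Jul 1999: 29,241 tonnes at £1.22/tonne → £35,674.02
7 Jul – 31 Dec 1999: 35,288 tonnes at £3.33/tonne → £117,509.04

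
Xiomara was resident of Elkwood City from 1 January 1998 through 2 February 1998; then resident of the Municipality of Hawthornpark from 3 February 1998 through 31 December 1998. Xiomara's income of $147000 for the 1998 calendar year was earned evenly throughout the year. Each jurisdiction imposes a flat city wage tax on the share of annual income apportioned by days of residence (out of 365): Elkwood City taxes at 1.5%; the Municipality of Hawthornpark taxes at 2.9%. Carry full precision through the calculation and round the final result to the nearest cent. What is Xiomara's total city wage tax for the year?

Elkwood City, 1 January – 2 February 1998: 33 days → $147000 × 1.5% × 33/365 = $199.3562
The Municipality of Hawthornpark, 3 February – 31 December 1998: 332 days → $147000 × 2.9% × 332/365 = $3877.5781
Total = $4076.9342

$4076.93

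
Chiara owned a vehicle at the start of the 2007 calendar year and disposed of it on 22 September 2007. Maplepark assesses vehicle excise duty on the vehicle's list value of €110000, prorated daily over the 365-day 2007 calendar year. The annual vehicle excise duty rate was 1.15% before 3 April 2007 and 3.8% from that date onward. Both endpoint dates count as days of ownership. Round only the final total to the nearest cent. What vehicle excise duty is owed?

1 January – 2 April 2007: 92 days at 1.15% → €110000 × 1.15% × 92/365 = €318.8493
3 April – 22 September 2007: 173 days at 3.8% → €110000 × 3.8% × 173/365 = €1981.2055
Total = €2300.0548

€2300.05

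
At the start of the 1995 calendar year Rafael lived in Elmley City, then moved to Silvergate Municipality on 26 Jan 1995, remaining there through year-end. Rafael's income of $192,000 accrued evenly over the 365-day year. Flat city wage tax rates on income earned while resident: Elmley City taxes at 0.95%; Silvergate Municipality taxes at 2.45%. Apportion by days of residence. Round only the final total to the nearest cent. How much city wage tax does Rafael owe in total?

$4,506.74

Elmley City, 1 Jan – 25 Jan 1995: 25 days → $192,000 × 0.95% × 25/365 = $124.9315
Silvergate Municipality, 26 Jan – 31 Dec 1995: 340 days → $192,000 × 2.45% × 340/365 = $4,381.8082
Total = $4,506.7397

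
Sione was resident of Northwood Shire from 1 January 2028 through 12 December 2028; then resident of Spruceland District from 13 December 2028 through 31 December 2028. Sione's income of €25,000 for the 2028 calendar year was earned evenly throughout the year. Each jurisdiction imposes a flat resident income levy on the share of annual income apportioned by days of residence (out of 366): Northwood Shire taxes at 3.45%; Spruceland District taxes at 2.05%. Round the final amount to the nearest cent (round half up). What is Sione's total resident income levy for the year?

Northwood Shire, 1 January – 12 December 2028: 347 days → €25,000 × 3.45% × 347/366 = €817.7254
Spruceland District, 13 December – 31 December 2028: 19 days → €25,000 × 2.05% × 19/366 = €26.6052
Total = €844.3306

€844.33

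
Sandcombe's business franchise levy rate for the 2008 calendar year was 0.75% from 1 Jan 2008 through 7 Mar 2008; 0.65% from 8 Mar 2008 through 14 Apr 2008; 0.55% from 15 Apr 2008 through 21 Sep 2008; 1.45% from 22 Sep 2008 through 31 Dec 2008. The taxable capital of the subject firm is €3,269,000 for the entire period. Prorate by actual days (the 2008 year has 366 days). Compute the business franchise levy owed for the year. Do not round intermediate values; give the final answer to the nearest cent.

1 Jan – 7 Mar 2008: 67 days at 0.75% → €3,269,000 × 0.75% × 67/366 = €4,488.1762
8 Mar – 14 Apr 2008: 38 days at 0.65% → €3,269,000 × 0.65% × 38/366 = €2,206.1284
15 Apr – 21 Sep 2008: 160 days at 0.55% → €3,269,000 × 0.55% × 160/366 = €7,859.8907
22 Sep – 31 Dec 2008: 101 days at 1.45% → €3,269,000 × 1.45% × 101/366 = €13,080.4658
Total = €27,634.6612

€27,634.66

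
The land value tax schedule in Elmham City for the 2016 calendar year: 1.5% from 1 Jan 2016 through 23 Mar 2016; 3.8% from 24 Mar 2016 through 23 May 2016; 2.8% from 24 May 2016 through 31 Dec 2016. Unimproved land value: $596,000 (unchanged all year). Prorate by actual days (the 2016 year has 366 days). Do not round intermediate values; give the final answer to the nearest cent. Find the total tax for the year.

$15,924.27

1 Jan – 23 Mar 2016: 83 days at 1.5% → $596,000 × 1.5% × 83/366 = $2,027.3770
24 Mar – 23 May 2016: 61 days at 3.8% → $596,000 × 3.8% × 61/366 = $3,774.6667
24 May – 31 Dec 2016: 222 days at 2.8% → $596,000 × 2.8% × 222/366 = $10,122.2295
Total = $15,924.2732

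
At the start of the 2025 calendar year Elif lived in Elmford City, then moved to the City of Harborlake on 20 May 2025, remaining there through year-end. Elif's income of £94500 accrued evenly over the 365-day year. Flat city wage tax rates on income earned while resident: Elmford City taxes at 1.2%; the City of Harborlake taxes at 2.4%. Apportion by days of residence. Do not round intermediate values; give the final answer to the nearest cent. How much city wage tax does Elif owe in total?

Elmford City, 1 January – 19 May 2025: 139 days → £94500 × 1.2% × 139/365 = £431.8521
The City of Harborlake, 20 May – 31 December 2025: 226 days → £94500 × 2.4% × 226/365 = £1404.2959
Total = £1836.1479

£1836.15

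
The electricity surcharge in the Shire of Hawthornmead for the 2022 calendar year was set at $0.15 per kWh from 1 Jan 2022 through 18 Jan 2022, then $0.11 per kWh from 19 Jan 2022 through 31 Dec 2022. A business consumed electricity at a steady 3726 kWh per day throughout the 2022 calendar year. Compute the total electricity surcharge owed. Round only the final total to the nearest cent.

1 Jan – 18 Jan 2022: 18 days × 3726 kWh/day = 67,068 kWh at $0.15/kWh → $10,060.20
19 Jan – 31 Dec 2022: 347 days × 3726 kWh/day = 1,292,922 kWh at $0.11/kWh → $142,221.42

$152,281.62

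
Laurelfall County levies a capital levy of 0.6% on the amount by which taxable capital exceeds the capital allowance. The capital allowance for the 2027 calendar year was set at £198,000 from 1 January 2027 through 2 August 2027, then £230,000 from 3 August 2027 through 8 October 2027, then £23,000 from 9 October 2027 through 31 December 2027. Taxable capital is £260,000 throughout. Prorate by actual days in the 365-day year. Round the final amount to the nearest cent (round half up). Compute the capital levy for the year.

£578.40

1 January – 2 August 2027: 214 days, exemption £198,000 → (£260,000 − £198,000) × 0.6% × 214/365 = £218.1041
3 August – 8 October 2027: 67 days, exemption £230,000 → (£260,000 − £230,000) × 0.6% × 67/365 = £33.0411
9 October – 31 December 2027: 84 days, exemption £23,000 → (£260,000 − £23,000) × 0.6% × 84/365 = £327.2548
Total = £578.4000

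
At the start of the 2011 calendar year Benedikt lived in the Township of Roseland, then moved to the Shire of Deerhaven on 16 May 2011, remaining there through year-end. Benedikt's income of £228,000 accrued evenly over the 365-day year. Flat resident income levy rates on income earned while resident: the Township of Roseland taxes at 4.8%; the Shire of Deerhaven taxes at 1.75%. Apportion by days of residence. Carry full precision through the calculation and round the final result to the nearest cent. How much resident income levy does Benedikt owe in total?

£6,562.03

The Township of Roseland, 1 Jan – 15 May 2011: 135 days → £228,000 × 4.8% × 135/365 = £4,047.7808
The Shire of Deerhaven, 16 May – 31 Dec 2011: 230 days → £228,000 × 1.75% × 230/365 = £2,514.2466
Total = £6,562.0274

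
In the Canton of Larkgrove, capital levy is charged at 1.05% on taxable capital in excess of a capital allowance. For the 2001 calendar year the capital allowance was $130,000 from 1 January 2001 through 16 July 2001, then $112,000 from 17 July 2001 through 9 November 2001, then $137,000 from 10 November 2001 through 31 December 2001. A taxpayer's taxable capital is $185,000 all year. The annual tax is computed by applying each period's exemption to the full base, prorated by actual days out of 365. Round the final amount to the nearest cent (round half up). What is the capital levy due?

1 January – 16 July 2001: 197 days, exemption $130,000 → ($185,000 − $130,000) × 1.05% × 197/365 = $311.6918
17 July – 9 November 2001: 116 days, exemption $112,000 → ($185,000 − $112,000) × 1.05% × 116/365 = $243.6000
10 November – 31 December 2001: 52 days, exemption $137,000 → ($185,000 − $137,000) × 1.05% × 52/365 = $71.8027
Total = $627.0945

$627.09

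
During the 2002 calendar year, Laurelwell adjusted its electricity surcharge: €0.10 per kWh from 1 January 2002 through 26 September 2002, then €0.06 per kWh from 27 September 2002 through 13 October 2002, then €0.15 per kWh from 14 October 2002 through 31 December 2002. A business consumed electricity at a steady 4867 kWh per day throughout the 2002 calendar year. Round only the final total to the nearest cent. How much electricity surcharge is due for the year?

€193,560.59

1 January – 26 September 2002: 269 days × 4867 kWh/day = 1,309,223 kWh at €0.10/kWh → €130,922.30
27 September – 13 October 2002: 17 days × 4867 kWh/day = 82,739 kWh at €0.06/kWh → €4,964.34
14 October – 31 December 2002: 79 days × 4867 kWh/day = 384,493 kWh at €0.15/kWh → €57,673.95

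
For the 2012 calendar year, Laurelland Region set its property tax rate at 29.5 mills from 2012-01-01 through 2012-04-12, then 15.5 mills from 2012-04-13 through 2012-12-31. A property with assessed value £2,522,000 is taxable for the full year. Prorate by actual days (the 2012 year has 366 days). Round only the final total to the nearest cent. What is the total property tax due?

£49,027.40

2012-01-01 to 2012-04-12: 103 days at 29.5 mills → £2,522,000 × 2.95% × 103/366 = £20,937.4235
2012-04-13 to 2012-12-31: 263 days at 15.5 mills → £2,522,000 × 1.55% × 263/366 = £28,089.9809
Total = £49,027.4044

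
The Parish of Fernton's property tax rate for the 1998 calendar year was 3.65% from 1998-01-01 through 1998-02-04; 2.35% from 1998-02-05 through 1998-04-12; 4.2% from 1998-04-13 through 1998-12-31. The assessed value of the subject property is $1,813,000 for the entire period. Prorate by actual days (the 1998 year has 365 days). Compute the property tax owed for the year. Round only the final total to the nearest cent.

1998-01-01 to 1998-02-04: 35 days at 3.65% → $1,813,000 × 3.65% × 35/365 = $6,345.5000
1998-02-05 to 1998-04-12: 67 days at 2.35% → $1,813,000 × 2.35% × 67/365 = $7,820.7356
1998-04-13 to 1998-12-31: 263 days at 4.2% → $1,813,000 × 4.2% × 263/365 = $54,866.8438
Total = $69,033.0795

$69,033.08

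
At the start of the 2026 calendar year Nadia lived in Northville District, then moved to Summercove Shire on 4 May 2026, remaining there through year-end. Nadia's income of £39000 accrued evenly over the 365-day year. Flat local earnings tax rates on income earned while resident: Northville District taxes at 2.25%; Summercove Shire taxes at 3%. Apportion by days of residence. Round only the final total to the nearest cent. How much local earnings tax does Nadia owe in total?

Northville District, 1 January – 3 May 2026: 123 days → £39000 × 2.25% × 123/365 = £295.7055
Summercove Shire, 4 May – 31 December 2026: 242 days → £39000 × 3% × 242/365 = £775.7260
Total = £1071.4315

£1071.43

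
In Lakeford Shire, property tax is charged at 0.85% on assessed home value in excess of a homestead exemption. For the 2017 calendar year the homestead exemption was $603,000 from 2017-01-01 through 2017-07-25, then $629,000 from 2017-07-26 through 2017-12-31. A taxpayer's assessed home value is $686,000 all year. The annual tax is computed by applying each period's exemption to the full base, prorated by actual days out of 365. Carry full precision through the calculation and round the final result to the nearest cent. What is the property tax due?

$609.23

2017-01-01 to 2017-07-25: 206 days, exemption $603,000 → ($686,000 − $603,000) × 0.85% × 206/365 = $398.1726
2017-07-26 to 2017-12-31: 159 days, exemption $629,000 → ($686,000 − $629,000) × 0.85% × 159/365 = $211.0562
Total = $609.2288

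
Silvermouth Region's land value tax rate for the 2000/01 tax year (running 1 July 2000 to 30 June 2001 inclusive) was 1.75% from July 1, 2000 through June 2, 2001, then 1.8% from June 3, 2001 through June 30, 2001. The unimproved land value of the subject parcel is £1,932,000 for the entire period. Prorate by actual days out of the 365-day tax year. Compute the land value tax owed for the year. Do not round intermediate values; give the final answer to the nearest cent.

July 1, 2000 – June 2, 2001: 337 days at 1.75% → £1,932,000 × 1.75% × 337/365 = £31,216.3562
June 3 – June 30, 2001: 28 days at 1.8% → £1,932,000 × 1.8% × 28/365 = £2,667.7479
Total = £33,884.1041

£33,884.10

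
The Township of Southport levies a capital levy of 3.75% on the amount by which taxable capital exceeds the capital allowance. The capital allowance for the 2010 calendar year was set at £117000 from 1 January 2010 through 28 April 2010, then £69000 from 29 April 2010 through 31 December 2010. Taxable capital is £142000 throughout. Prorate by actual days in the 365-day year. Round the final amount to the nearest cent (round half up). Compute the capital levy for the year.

£2155.58

1 January – 28 April 2010: 118 days, exemption £117000 → (£142000 − £117000) × 3.75% × 118/365 = £303.0822
29 April – 31 December 2010: 247 days, exemption £69000 → (£142000 − £69000) × 3.75% × 247/365 = £1852.5000
Total = £2155.5822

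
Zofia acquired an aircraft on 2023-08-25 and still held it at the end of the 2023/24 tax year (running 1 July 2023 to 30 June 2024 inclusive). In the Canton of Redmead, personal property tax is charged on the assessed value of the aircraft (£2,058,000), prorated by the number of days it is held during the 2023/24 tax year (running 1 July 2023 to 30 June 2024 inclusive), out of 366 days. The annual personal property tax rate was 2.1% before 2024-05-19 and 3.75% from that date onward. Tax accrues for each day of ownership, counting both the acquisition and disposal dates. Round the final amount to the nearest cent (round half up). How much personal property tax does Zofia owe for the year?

£40,712.98

2023-08-25 to 2024-05-18: 268 days at 2.1% → £2,058,000 × 2.1% × 268/366 = £31,645.9672
2024-05-19 to 2024-06-30: 43 days at 3.75% → £2,058,000 × 3.75% × 43/366 = £9,067.0082
Total = £40,712.9754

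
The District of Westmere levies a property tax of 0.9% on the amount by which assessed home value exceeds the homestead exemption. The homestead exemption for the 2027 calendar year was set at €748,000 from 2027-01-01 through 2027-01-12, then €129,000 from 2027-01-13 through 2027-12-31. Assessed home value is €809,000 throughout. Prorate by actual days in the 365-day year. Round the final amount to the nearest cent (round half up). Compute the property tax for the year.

€5,936.84

2027-01-01 to 2027-01-12: 12 days, exemption €748,000 → (€809,000 − €748,000) × 0.9% × 12/365 = €18.0493
2027-01-13 to 2027-12-31: 353 days, exemption €129,000 → (€809,000 − €129,000) × 0.9% × 353/365 = €5,918.7945
Total = €5,936.8438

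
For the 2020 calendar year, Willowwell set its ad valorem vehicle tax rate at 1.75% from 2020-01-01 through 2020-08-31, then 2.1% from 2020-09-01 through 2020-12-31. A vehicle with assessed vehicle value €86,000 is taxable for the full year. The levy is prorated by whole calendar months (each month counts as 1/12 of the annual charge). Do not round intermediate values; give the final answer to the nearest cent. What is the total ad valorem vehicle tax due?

€1,605.33

2020-01-01 to 2020-08-31: 8 months at 1.75% → €86,000 × 1.75% × 8/12 = €1,003.3333
2020-09-01 to 2020-12-31: 4 months at 2.1% → €86,000 × 2.1% × 4/12 = €602.0000
Total = €1,605.3333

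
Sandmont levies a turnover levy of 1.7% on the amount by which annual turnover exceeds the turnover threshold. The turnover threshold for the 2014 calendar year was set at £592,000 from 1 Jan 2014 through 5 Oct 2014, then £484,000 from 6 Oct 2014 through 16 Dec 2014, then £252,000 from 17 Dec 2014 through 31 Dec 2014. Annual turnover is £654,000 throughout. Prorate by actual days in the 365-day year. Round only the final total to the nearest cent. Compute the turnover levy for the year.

1 Jan – 5 Oct 2014: 278 days, exemption £592,000 → (£654,000 − £592,000) × 1.7% × 278/365 = £802.7726
6 Oct – 16 Dec 2014: 72 days, exemption £484,000 → (£654,000 − £484,000) × 1.7% × 72/365 = £570.0822
17 Dec – 31 Dec 2014: 15 days, exemption £252,000 → (£654,000 − £252,000) × 1.7% × 15/365 = £280.8493
Total = £1,653.7041

£1,653.70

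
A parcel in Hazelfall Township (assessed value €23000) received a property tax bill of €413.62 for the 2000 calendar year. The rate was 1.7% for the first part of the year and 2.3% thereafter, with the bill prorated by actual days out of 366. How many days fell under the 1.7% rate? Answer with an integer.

Let d = days at the first rate; then 366 − d days at the second rate.
€23000 × [1.7%·d + 2.3%·(366−d)] / 366 = €413.62
Solving gives d = 306, so the new rate took effect on 2 Nov 2000.

306 days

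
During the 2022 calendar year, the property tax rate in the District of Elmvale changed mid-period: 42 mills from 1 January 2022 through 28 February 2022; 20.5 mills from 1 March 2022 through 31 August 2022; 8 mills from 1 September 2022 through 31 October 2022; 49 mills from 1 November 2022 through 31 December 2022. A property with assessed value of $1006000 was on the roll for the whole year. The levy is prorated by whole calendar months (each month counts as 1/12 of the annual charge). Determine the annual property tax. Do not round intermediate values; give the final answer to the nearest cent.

1 January – 28 February 2022: 2 months at 42 mills → $1006000 × 4.2% × 2/12 = $7042.0000
1 March – 31 August 2022: 6 months at 20.5 mills → $1006000 × 2.05% × 6/12 = $10311.5000
1 September – 31 October 2022: 2 months at 8 mills → $1006000 × 0.8% × 2/12 = $1341.3333
1 November – 31 December 2022: 2 months at 49 mills → $1006000 × 4.9% × 2/12 = $8215.6667
Total = $26910.5000

$26910.50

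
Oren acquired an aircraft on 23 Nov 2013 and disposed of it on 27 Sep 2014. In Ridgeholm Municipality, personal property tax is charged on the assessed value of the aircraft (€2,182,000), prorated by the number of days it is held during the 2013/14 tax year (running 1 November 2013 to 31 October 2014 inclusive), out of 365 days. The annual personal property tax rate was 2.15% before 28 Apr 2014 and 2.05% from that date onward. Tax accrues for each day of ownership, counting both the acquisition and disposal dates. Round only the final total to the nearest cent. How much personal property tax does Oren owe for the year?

€38,800.74

23 Nov 2013 – 27 Apr 2014: 156 days at 2.15% → €2,182,000 × 2.15% × 156/365 = €20,050.4877
28 Apr – 27 Sep 2014: 153 days at 2.05% → €2,182,000 × 2.05% × 153/365 = €18,750.2548
Total = €38,800.7425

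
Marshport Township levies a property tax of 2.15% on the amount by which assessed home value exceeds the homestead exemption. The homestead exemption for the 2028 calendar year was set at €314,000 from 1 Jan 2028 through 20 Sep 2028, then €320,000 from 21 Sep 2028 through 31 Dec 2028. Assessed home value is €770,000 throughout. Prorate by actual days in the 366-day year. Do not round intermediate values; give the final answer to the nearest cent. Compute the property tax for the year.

€9,768.05

1 Jan – 20 Sep 2028: 264 days, exemption €314,000 → (€770,000 − €314,000) × 2.15% × 264/366 = €7,071.7377
21 Sep – 31 Dec 2028: 102 days, exemption €320,000 → (€770,000 − €320,000) × 2.15% × 102/366 = €2,696.3115
Total = €9,768.0492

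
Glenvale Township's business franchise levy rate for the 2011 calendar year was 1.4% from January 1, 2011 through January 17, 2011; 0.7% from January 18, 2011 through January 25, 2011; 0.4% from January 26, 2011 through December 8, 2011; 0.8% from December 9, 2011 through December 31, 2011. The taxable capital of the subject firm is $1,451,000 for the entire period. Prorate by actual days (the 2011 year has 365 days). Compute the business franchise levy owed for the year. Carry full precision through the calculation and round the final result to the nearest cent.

$6,940.95

January 1 – January 17, 2011: 17 days at 1.4% → $1,451,000 × 1.4% × 17/365 = $946.1315
January 18 – January 25, 2011: 8 days at 0.7% → $1,451,000 × 0.7% × 8/365 = $222.6192
January 26 – December 8, 2011: 317 days at 0.4% → $1,451,000 × 0.4% × 317/365 = $5,040.7342
December 9 – December 31, 2011: 23 days at 0.8% → $1,451,000 × 0.8% × 23/365 = $731.4630
Total = $6,940.9479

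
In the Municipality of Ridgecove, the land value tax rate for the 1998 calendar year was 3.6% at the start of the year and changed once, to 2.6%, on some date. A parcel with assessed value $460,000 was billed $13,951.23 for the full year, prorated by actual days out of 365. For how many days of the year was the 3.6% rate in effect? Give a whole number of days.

158 days

Let d = days at the first rate; then 365 − d days at the second rate.
$460,000 × [3.6%·d + 2.6%·(365−d)] / 365 = $13,951.23
Solving gives d = 158, so the new rate took effect on June 8, 1998.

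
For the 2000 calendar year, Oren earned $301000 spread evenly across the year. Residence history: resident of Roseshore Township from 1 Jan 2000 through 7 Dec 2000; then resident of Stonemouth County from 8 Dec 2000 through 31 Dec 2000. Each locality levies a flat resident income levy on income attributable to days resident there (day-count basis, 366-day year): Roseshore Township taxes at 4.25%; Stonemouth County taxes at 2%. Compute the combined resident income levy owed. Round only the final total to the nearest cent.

$12348.40

Roseshore Township, 1 Jan – 7 Dec 2000: 342 days → $301000 × 4.25% × 342/366 = $11953.6475
Stonemouth County, 8 Dec – 31 Dec 2000: 24 days → $301000 × 2% × 24/366 = $394.7541
Total = $12348.4016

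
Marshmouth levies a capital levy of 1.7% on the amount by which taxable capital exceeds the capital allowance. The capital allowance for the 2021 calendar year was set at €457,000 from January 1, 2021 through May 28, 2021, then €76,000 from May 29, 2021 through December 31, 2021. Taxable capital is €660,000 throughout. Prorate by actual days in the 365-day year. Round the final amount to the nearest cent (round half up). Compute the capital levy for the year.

€7,301.71

January 1 – May 28, 2021: 148 days, exemption €457,000 → (€660,000 − €457,000) × 1.7% × 148/365 = €1,399.3096
May 29 – December 31, 2021: 217 days, exemption €76,000 → (€660,000 − €76,000) × 1.7% × 217/365 = €5,902.4000
Total = €7,301.7096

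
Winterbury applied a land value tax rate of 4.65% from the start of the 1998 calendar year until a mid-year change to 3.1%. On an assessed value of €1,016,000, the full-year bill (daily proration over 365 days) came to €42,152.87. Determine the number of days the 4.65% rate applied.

247 days

Let d = days at the first rate; then 365 − d days at the second rate.
€1,016,000 × [4.65%·d + 3.1%·(365−d)] / 365 = €42,152.87
Solving gives d = 247, so the new rate took effect on 5 Sep 1998.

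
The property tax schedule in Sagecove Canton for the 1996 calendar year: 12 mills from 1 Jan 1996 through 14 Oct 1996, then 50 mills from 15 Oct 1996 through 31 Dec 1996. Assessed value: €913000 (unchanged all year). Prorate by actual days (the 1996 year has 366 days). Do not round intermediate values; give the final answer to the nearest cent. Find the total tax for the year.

€18349.80

1 Jan – 14 Oct 1996: 288 days at 12 mills → €913000 × 1.2% × 288/366 = €8621.1148
15 Oct – 31 Dec 1996: 78 days at 50 mills → €913000 × 5% × 78/366 = €9728.6885
Total = €18349.8033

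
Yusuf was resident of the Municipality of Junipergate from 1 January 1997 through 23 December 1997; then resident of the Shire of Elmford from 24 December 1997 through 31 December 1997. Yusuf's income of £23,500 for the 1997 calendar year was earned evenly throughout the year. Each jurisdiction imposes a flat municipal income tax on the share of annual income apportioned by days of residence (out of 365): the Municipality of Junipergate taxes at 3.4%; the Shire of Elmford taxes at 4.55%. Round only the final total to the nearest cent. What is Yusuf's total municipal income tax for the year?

The Municipality of Junipergate, 1 January – 23 December 1997: 357 days → £23,500 × 3.4% × 357/365 = £781.4877
The Shire of Elmford, 24 December – 31 December 1997: 8 days → £23,500 × 4.55% × 8/365 = £23.4356
Total = £804.9233

£804.92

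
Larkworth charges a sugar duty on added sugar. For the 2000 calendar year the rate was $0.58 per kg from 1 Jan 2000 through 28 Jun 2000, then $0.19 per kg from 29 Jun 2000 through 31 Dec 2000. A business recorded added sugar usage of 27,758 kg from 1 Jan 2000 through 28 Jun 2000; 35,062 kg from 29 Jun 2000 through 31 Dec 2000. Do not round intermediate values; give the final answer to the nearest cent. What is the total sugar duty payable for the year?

1 Jan – 28 Jun 2000: 27,758 kg at $0.58/kg → $16099.64
29 Jun – 31 Dec 2000: 35,062 kg at $0.19/kg → $6661.78

$22761.42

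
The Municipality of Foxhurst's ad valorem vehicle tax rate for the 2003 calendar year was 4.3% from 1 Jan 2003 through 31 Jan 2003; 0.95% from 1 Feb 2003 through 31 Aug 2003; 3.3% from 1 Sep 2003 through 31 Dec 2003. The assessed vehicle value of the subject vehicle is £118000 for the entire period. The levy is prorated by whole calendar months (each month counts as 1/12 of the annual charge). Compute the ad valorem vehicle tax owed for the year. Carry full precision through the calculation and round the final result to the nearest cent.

1 Jan – 31 Jan 2003: 1 month at 4.3% → £118000 × 4.3% × 1/12 = £422.8333
1 Feb – 31 Aug 2003: 7 months at 0.95% → £118000 × 0.95% × 7/12 = £653.9167
1 Sep – 31 Dec 2003: 4 months at 3.3% → £118000 × 3.3% × 4/12 = £1298.0000
Total = £2374.7500

£2374.75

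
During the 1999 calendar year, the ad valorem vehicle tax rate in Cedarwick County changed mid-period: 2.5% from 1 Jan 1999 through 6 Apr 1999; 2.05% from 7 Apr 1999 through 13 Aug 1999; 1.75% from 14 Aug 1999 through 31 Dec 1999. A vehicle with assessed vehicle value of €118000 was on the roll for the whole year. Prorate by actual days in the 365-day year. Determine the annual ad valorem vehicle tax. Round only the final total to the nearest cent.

€2422.88

1 Jan – 6 Apr 1999: 96 days at 2.5% → €118000 × 2.5% × 96/365 = €775.8904
7 Apr – 13 Aug 1999: 129 days at 2.05% → €118000 × 2.05% × 129/365 = €854.9342
14 Aug – 31 Dec 1999: 140 days at 1.75% → €118000 × 1.75% × 140/365 = €792.0548
Total = €2422.8795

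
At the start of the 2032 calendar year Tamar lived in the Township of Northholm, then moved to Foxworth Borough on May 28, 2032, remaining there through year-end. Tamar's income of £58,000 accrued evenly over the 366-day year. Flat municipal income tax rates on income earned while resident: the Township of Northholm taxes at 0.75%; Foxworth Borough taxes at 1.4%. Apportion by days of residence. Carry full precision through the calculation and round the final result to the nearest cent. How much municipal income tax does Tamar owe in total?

The Township of Northholm, January 1 – May 27, 2032: 148 days → £58,000 × 0.75% × 148/366 = £175.9016
Foxworth Borough, May 28 – December 31, 2032: 218 days → £58,000 × 1.4% × 218/366 = £483.6503
Total = £659.5519

£659.55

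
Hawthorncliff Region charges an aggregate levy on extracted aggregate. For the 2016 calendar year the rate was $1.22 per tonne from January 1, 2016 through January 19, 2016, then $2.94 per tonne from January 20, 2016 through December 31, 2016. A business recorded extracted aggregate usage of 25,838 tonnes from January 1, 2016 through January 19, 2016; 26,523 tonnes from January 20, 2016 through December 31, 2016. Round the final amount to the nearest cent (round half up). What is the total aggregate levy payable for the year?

$109499.98

January 1 – January 19, 2016: 25,838 tonnes at $1.22/tonne → $31522.36
January 20 – December 31, 2016: 26,523 tonnes at $2.94/tonne → $77977.62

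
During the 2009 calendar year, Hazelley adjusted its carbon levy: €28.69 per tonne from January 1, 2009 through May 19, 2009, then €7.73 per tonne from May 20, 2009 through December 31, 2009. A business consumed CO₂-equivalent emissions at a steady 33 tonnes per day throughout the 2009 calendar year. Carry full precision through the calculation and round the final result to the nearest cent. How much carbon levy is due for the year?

€189,251.37

January 1 – May 19, 2009: 139 days × 33 tonnes/day = 4,587 tonnes at €28.69/tonne → €131,601.03
May 20 – December 31, 2009: 226 days × 33 tonnes/day = 7,458 tonnes at €7.73/tonne → €57,650.34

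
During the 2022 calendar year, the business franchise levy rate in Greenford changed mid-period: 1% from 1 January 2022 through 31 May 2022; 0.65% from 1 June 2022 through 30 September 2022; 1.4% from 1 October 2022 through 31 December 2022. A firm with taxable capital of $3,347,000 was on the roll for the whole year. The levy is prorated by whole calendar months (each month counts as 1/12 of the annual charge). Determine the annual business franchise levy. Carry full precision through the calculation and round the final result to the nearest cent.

1 January – 31 May 2022: 5 months at 1% → $3,347,000 × 1% × 5/12 = $13,945.8333
1 June – 30 September 2022: 4 months at 0.65% → $3,347,000 × 0.65% × 4/12 = $7,251.8333
1 October – 31 December 2022: 3 months at 1.4% → $3,347,000 × 1.4% × 3/12 = $11,714.5000
Total = $32,912.1667

$32,912.17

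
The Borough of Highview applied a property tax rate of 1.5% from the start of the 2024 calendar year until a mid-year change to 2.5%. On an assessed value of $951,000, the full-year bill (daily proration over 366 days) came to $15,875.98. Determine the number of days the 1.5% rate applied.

304 days

Let d = days at the first rate; then 366 − d days at the second rate.
$951,000 × [1.5%·d + 2.5%·(366−d)] / 366 = $15,875.98
Solving gives d = 304, so the new rate took effect on October 31, 2024.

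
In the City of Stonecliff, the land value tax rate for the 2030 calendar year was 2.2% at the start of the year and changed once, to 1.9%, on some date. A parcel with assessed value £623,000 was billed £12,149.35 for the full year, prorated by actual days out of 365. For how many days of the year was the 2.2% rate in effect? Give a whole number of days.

Let d = days at the first rate; then 365 − d days at the second rate.
£623,000 × [2.2%·d + 1.9%·(365−d)] / 365 = £12,149.35
Solving gives d = 61, so the new rate took effect on 3 Mar 2030.

61 days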